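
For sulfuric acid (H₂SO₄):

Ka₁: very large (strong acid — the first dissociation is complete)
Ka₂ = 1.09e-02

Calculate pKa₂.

pKa₂ = -log(Ka₂) = -log(1.09e-02) = 1.96.

pK_{a2} = 1.96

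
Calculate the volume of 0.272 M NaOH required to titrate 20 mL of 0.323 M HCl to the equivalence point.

At equivalence: moles acid = moles base. moles HCl = 0.323 × 20/1000 = 0.00646 mol. V_base = moles / 0.272 × 1000 = 23.7 mL.

V_{base} = 23.7 mL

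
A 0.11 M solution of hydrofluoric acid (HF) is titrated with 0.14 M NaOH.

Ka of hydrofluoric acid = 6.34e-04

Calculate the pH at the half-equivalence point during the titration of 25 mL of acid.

At half-equivalence [HA] = [A⁻], so Henderson-Hasselbalch gives pH = pKa = -log(6.34e-04) = 3.20.

pH = pKa = 3.20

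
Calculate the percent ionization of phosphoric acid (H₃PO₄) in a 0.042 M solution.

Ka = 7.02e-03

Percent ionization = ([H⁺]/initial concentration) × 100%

Using Ka equilibrium: x² + Ka×x - Ka×C = 0. Solving: [H⁺] = 1.4016e-02. Percent = (1.4016e-02/0.042) × 100

Percent ionization = 33.4%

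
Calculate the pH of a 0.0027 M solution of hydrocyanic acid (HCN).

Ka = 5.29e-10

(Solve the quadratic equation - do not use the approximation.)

x² + Ka×x - Ka×C = 0. Using quadratic formula: [H⁺] = 1.1949e-06

pH = 5.92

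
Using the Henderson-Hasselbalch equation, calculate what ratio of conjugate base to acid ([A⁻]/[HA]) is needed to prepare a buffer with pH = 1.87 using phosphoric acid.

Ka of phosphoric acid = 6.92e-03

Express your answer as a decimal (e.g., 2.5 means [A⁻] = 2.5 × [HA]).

pKa = -log(6.92e-03) = 2.1599. pH = pKa + log([A⁻]/[HA]), so log([A⁻]/[HA]) = pH − pKa = 1.87 − 2.1599 = -0.2899. [A⁻]/[HA] = 10^(-0.2899) = 0.513

[A⁻]/[HA] = 0.513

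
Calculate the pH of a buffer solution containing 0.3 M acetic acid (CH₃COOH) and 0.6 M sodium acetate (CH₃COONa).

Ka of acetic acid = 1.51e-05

pKa = -log(1.51e-05) = 4.82. pH = pKa + log([A⁻]/[HA]) = 4.82 + log(0.6/0.3)

pH = 5.12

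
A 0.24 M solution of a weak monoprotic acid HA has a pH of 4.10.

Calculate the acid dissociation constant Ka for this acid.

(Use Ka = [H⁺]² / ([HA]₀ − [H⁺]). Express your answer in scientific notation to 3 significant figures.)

[H⁺] = 10^(−pH) = 10^(−4.10) = 7.943e-05 M. For HA ⇌ H⁺ + A⁻, Ka = [H⁺][A⁻]/[HA] = [H⁺]² / ([HA]₀ − [H⁺]) = (7.943e-05)² / (0.24 − 7.943e-05) = 2.63e-08.

K_a = 2.63e-08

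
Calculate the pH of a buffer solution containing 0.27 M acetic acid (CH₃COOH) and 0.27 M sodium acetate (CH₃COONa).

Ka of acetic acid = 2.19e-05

pKa = -log(2.19e-05) = 4.66. pH = pKa + log([A⁻]/[HA]) = 4.66 + log(0.27/0.27)

pH = 4.66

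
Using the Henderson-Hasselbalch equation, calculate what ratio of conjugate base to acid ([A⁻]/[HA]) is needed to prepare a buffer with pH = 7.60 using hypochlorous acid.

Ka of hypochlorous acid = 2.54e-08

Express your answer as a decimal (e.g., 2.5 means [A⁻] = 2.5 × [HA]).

pKa = -log(2.54e-08) = 7.5952. pH = pKa + log([A⁻]/[HA]), so log([A⁻]/[HA]) = pH − pKa = 7.60 − 7.5952 = 0.0048. [A⁻]/[HA] = 10^(0.0048) = 1.01

[A⁻]/[HA] = 1.01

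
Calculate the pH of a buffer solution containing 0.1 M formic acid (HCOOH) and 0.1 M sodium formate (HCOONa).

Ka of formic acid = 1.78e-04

pKa = -log(1.78e-04) = 3.75. pH = pKa + log([A⁻]/[HA]) = 3.75 + log(0.1/0.1)

pH = 3.75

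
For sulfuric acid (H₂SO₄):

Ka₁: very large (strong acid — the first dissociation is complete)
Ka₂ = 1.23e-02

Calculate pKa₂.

pKa₂ = -log(Ka₂) = -log(1.23e-02) = 1.91.

pK_{a2} = 1.91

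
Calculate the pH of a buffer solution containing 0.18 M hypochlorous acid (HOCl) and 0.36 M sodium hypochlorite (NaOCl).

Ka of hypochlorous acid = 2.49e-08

pKa = -log(2.49e-08) = 7.60. pH = pKa + log([A⁻]/[HA]) = 7.60 + log(0.36/0.18)

pH = 7.90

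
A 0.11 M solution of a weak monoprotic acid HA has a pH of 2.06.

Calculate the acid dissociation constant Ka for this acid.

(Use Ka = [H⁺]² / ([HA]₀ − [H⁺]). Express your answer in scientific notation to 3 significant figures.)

[H⁺] = 10^(−pH) = 10^(−2.06) = 8.710e-03 M. For HA ⇌ H⁺ + A⁻, Ka = [H⁺][A⁻]/[HA] = [H⁺]² / ([HA]₀ − [H⁺]) = (8.710e-03)² / (0.11 − 8.710e-03) = 7.49e-04.

K_a = 7.49e-04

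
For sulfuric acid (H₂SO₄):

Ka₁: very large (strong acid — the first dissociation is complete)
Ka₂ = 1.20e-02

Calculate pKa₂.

pKa₂ = -log(Ka₂) = -log(1.20e-02) = 1.92.

pK_{a2} = 1.92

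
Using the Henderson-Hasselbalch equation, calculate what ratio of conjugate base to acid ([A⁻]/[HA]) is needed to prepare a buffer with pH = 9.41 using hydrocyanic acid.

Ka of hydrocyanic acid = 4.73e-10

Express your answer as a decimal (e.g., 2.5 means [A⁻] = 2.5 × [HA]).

pKa = -log(4.73e-10) = 9.3251. pH = pKa + log([A⁻]/[HA]), so log([A⁻]/[HA]) = pH − pKa = 9.41 − 9.3251 = 0.0849. [A⁻]/[HA] = 10^(0.0849) = 1.22

[A⁻]/[HA] = 1.22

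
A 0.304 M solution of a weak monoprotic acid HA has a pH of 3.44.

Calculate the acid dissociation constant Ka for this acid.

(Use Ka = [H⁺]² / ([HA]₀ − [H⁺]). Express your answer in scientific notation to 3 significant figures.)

[H⁺] = 10^(−pH) = 10^(−3.44) = 3.631e-04 M. For HA ⇌ H⁺ + A⁻, Ka = [H⁺][A⁻]/[HA] = [H⁺]² / ([HA]₀ − [H⁺]) = (3.631e-04)² / (0.304 − 3.631e-04) = 4.34e-07.

K_a = 4.34e-07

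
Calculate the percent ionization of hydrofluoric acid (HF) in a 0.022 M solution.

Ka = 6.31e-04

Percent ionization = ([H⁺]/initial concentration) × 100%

Using Ka equilibrium: x² + Ka×x - Ka×C = 0. Solving: [H⁺] = 3.4237e-03. Percent = (3.4237e-03/0.022) × 100

Percent ionization = 15.6%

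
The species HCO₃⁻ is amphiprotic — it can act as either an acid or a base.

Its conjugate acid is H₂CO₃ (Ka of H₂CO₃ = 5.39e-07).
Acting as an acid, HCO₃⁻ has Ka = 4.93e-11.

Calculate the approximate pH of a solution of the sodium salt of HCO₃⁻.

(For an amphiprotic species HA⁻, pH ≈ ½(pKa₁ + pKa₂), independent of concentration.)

pKa₁ = -log(5.39e-07) = 6.27; pKa₂ = -log(4.93e-11) = 10.31. For an amphiprotic species, pH ≈ ½(pKa₁ + pKa₂) = ½(6.27 + 10.31) = 8.29.

pH = 8.29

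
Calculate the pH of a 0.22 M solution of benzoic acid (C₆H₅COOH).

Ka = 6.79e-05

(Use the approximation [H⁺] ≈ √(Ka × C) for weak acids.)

[H⁺] = √(Ka × C) = √(6.79e-05 × 0.22) = 3.8650e-03. pH = -log(3.8650e-03)

pH = 2.41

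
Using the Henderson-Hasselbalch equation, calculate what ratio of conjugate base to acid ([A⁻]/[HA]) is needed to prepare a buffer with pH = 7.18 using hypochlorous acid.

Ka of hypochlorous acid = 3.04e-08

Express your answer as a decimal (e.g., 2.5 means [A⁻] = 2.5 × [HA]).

pKa = -log(3.04e-08) = 7.5171. pH = pKa + log([A⁻]/[HA]), so log([A⁻]/[HA]) = pH − pKa = 7.18 − 7.5171 = -0.3371. [A⁻]/[HA] = 10^(-0.3371) = 0.460

[A⁻]/[HA] = 0.460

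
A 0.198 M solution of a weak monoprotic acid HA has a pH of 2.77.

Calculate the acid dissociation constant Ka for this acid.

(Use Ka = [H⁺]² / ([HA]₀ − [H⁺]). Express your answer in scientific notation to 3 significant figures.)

[H⁺] = 10^(−pH) = 10^(−2.77) = 1.698e-03 M. For HA ⇌ H⁺ + A⁻, Ka = [H⁺][A⁻]/[HA] = [H⁺]² / ([HA]₀ − [H⁺]) = (1.698e-03)² / (0.198 − 1.698e-03) = 1.47e-05.

K_a = 1.47e-05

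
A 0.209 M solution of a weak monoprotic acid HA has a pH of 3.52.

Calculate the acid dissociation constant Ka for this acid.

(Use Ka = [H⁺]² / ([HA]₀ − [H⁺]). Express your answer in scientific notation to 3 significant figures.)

[H⁺] = 10^(−pH) = 10^(−3.52) = 3.020e-04 M. For HA ⇌ H⁺ + A⁻, Ka = [H⁺][A⁻]/[HA] = [H⁺]² / ([HA]₀ − [H⁺]) = (3.020e-04)² / (0.209 − 3.020e-04) = 4.37e-07.

K_a = 4.37e-07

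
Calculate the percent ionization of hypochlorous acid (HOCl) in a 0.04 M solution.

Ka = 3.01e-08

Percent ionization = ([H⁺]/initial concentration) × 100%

Using Ka equilibrium: x² + Ka×x - Ka×C = 0. Solving: [H⁺] = 3.4684e-05. Percent = (3.4684e-05/0.04) × 100

Percent ionization = 0.0867%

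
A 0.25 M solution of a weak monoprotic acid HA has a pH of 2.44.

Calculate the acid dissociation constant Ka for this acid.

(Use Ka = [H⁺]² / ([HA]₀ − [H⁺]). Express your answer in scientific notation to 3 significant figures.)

[H⁺] = 10^(−pH) = 10^(−2.44) = 3.631e-03 M. For HA ⇌ H⁺ + A⁻, Ka = [H⁺][A⁻]/[HA] = [H⁺]² / ([HA]₀ − [H⁺]) = (3.631e-03)² / (0.25 − 3.631e-03) = 5.35e-05.

K_a = 5.35e-05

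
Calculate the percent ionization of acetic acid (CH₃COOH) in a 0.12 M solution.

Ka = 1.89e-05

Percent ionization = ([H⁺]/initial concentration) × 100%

Using Ka equilibrium: x² + Ka×x - Ka×C = 0. Solving: [H⁺] = 1.4966e-03. Percent = (1.4966e-03/0.12) × 100

Percent ionization = 1.25%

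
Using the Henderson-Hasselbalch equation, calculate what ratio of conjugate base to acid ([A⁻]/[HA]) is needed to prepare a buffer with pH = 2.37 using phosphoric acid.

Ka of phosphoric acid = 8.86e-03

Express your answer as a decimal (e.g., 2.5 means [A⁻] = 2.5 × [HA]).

pKa = -log(8.86e-03) = 2.0526. pH = pKa + log([A⁻]/[HA]), so log([A⁻]/[HA]) = pH − pKa = 2.37 − 2.0526 = 0.3174. [A⁻]/[HA] = 10^(0.3174) = 2.08

[A⁻]/[HA] = 2.08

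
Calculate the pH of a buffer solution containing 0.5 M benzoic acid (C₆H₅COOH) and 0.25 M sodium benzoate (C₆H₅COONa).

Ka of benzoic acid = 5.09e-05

pKa = -log(5.09e-05) = 4.29. pH = pKa + log([A⁻]/[HA]) = 4.29 + log(0.25/0.5)

pH = 3.99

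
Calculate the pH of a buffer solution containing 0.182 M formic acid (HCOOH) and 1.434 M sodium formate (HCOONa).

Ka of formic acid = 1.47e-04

pKa = -log(1.47e-04) = 3.83. pH = pKa + log([A⁻]/[HA]) = 3.83 + log(1.434/0.182)

pH = 4.73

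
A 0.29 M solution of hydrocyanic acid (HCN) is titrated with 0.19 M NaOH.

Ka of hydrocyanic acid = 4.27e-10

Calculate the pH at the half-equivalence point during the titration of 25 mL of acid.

At half-equivalence [HA] = [A⁻], so Henderson-Hasselbalch gives pH = pKa = -log(4.27e-10) = 9.37.

pH = pKa = 9.37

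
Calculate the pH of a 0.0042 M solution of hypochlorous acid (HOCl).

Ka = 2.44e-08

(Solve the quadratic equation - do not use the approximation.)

x² + Ka×x - Ka×C = 0. Using quadratic formula: [H⁺] = 1.0111e-05

pH = 5.00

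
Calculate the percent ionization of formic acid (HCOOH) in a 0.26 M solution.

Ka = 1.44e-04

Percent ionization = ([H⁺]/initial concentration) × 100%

Using Ka equilibrium: x² + Ka×x - Ka×C = 0. Solving: [H⁺] = 6.0472e-03. Percent = (6.0472e-03/0.26) × 100

Percent ionization = 2.33%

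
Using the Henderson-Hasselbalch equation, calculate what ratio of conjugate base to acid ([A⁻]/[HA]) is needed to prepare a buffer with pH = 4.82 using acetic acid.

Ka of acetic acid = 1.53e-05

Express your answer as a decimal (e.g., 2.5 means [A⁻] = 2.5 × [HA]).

pKa = -log(1.53e-05) = 4.8153. pH = pKa + log([A⁻]/[HA]), so log([A⁻]/[HA]) = pH − pKa = 4.82 − 4.8153 = 0.0047. [A⁻]/[HA] = 10^(0.0047) = 1.01

[A⁻]/[HA] = 1.01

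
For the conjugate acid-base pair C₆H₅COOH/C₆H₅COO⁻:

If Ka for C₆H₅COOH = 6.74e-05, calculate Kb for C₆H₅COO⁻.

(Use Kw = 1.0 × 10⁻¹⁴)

For a conjugate pair Ka × Kb = Kw, so Kb = Kw/Ka = 1.0 × 10⁻¹⁴ / 6.74e-05 = 1.48e-10.

K_b = 1.48e-10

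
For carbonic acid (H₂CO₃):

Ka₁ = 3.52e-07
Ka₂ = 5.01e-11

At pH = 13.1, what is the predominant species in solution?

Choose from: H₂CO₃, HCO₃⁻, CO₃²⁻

pKa₁ = 6.45, pKa₂ = 10.30. For a polyprotic acid the predominant species crosses at each pKa: below pKa_n the protonated form dominates, above it the deprotonated form does. At pH = 13.1, the predominant species is CO₃²⁻.

CO₃²⁻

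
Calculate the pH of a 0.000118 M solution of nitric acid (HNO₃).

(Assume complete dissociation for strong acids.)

[H⁺] = 0.000118 M for strong acid. pH = -log[H⁺] = -log(0.000118)

pH = 3.93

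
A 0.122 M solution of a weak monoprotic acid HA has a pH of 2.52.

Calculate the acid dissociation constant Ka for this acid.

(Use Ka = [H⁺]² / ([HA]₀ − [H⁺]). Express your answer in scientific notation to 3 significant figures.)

[H⁺] = 10^(−pH) = 10^(−2.52) = 3.020e-03 M. For HA ⇌ H⁺ + A⁻, Ka = [H⁺][A⁻]/[HA] = [H⁺]² / ([HA]₀ − [H⁺]) = (3.020e-03)² / (0.122 − 3.020e-03) = 7.67e-05.

K_a = 7.67e-05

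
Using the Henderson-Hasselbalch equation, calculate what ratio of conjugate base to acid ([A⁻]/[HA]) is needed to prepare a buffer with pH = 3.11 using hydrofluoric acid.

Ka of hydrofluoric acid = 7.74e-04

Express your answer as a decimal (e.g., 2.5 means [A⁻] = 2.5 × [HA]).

pKa = -log(7.74e-04) = 3.1113. pH = pKa + log([A⁻]/[HA]), so log([A⁻]/[HA]) = pH − pKa = 3.11 − 3.1113 = -0.0013. [A⁻]/[HA] = 10^(-0.0013) = 0.997

[A⁻]/[HA] = 0.997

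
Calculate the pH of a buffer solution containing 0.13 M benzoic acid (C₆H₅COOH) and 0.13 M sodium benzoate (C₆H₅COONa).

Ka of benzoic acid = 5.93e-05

pKa = -log(5.93e-05) = 4.23. pH = pKa + log([A⁻]/[HA]) = 4.23 + log(0.13/0.13)

pH = 4.23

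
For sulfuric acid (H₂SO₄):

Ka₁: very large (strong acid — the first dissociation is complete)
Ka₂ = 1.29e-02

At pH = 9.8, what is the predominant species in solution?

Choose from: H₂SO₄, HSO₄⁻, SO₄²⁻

The first dissociation is complete, so H₂SO₄ itself is never the predominant species in water; pKa₂ = -log(1.29e-02) = 1.89. For a polyprotic acid the predominant species crosses at each pKa: below pKa_n the protonated form dominates, above it the deprotonated form does. At pH = 9.8, the predominant species is SO₄²⁻.

SO₄²⁻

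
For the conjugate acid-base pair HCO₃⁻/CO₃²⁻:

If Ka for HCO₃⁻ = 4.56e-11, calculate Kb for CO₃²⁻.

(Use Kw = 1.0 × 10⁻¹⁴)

For a conjugate pair Ka × Kb = Kw, so Kb = Kw/Ka = 1.0 × 10⁻¹⁴ / 4.56e-11 = 2.19e-04.

K_b = 2.19e-04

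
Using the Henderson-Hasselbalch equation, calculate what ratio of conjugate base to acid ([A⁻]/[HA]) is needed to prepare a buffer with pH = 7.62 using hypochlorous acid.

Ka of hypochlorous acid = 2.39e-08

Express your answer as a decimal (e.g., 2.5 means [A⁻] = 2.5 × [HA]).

pKa = -log(2.39e-08) = 7.6216. pH = pKa + log([A⁻]/[HA]), so log([A⁻]/[HA]) = pH − pKa = 7.62 − 7.6216 = -0.0016. [A⁻]/[HA] = 10^(-0.0016) = 0.996

[A⁻]/[HA] = 0.996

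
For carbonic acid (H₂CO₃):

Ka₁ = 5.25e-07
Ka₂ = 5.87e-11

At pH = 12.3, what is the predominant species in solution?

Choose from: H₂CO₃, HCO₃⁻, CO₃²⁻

pKa₁ = 6.28, pKa₂ = 10.23. For a polyprotic acid the predominant species crosses at each pKa: below pKa_n the protonated form dominates, above it the deprotonated form does. At pH = 12.3, the predominant species is CO₃²⁻.

CO₃²⁻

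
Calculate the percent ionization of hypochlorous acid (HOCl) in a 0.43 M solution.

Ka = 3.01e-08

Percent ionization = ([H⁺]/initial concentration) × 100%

Using Ka equilibrium: x² + Ka×x - Ka×C = 0. Solving: [H⁺] = 1.1375e-04. Percent = (1.1375e-04/0.43) × 100

Percent ionization = 0.0265%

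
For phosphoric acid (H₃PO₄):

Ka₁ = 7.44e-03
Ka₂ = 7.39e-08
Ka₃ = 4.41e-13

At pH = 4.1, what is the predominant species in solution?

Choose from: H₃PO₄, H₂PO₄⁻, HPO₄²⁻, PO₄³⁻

pKa₁ = 2.13, pKa₂ = 7.13, pKa₃ = 12.36. For a polyprotic acid the predominant species crosses at each pKa: below pKa_n the protonated form dominates, above it the deprotonated form does. At pH = 4.1, the predominant species is H₂PO₄⁻.

H₂PO₄⁻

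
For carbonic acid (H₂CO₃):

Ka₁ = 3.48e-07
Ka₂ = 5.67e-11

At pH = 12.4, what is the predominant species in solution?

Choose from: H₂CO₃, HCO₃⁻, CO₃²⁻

pKa₁ = 6.46, pKa₂ = 10.25. For a polyprotic acid the predominant species crosses at each pKa: below pKa_n the protonated form dominates, above it the deprotonated form does. At pH = 12.4, the predominant species is CO₃²⁻.

CO₃²⁻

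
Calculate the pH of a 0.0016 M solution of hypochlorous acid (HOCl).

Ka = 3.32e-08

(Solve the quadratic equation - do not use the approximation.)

x² + Ka×x - Ka×C = 0. Using quadratic formula: [H⁺] = 7.2718e-06

pH = 5.14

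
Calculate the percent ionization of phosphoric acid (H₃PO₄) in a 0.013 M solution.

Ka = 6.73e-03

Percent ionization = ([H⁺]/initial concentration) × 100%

Using Ka equilibrium: x² + Ka×x - Ka×C = 0. Solving: [H⁺] = 6.5755e-03. Percent = (6.5755e-03/0.013) × 100

Percent ionization = 50.6%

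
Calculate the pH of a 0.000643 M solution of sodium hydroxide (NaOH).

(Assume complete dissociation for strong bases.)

[OH⁻] = 0.000643 M for strong base. pOH = -log[OH⁻] = 3.19, pH = 14 - pOH

pH = 10.81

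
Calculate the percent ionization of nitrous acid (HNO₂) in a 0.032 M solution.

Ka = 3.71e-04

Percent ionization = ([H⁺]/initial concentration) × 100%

Using Ka equilibrium: x² + Ka×x - Ka×C = 0. Solving: [H⁺] = 3.2651e-03. Percent = (3.2651e-03/0.032) × 100

Percent ionization = 10.2%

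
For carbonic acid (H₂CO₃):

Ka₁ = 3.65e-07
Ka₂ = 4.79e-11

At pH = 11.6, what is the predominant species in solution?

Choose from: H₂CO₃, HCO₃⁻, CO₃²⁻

pKa₁ = 6.44, pKa₂ = 10.32. For a polyprotic acid the predominant species crosses at each pKa: below pKa_n the protonated form dominates, above it the deprotonated form does. At pH = 11.6, the predominant species is CO₃²⁻.

CO₃²⁻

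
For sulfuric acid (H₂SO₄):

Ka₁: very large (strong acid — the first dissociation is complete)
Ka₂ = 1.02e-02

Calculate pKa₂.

pKa₂ = -log(Ka₂) = -log(1.02e-02) = 1.99.

pK_{a2} = 1.99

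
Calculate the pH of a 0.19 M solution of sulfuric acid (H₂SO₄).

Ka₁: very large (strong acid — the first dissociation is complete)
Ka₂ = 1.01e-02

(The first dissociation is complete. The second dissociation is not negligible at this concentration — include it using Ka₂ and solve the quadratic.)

First dissociation is complete: [H⁺]₀ = [HSO₄⁻]₀ = C = 0.19 M. Second dissociation HSO₄⁻ ⇌ H⁺ + SO₄²⁻: let x = [SO₄²⁻]. Ka₂ = (C + x)·x / (C − x) = 1.01e-02 → x² + (C + Ka₂)·x − Ka₂·C = 0 → x² + 0.20010·x − 1.919e-03 = 0. x = (−0.20010 + √(0.20010² + 4 × 1.919e-03)) / 2 = 9.1700e-03 M. [H⁺] = C + x = 0.19 + 9.1700e-03 = 1.9917e-01 M. pH = -log(1.9917e-01) = 0.70.

pH = 0.70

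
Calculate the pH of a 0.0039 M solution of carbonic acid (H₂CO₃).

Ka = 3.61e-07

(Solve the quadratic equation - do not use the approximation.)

x² + Ka×x - Ka×C = 0. Using quadratic formula: [H⁺] = 3.7342e-05

pH = 4.43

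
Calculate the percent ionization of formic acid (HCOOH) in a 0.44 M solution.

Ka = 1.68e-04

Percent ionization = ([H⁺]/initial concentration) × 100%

Using Ka equilibrium: x² + Ka×x - Ka×C = 0. Solving: [H⁺] = 8.5141e-03. Percent = (8.5141e-03/0.44) × 100

Percent ionization = 1.94%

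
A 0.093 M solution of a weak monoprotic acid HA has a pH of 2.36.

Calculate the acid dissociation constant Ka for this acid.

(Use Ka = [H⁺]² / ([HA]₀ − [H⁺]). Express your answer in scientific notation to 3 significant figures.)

[H⁺] = 10^(−pH) = 10^(−2.36) = 4.365e-03 M. For HA ⇌ H⁺ + A⁻, Ka = [H⁺][A⁻]/[HA] = [H⁺]² / ([HA]₀ − [H⁺]) = (4.365e-03)² / (0.093 − 4.365e-03) = 2.15e-04.

K_a = 2.15e-04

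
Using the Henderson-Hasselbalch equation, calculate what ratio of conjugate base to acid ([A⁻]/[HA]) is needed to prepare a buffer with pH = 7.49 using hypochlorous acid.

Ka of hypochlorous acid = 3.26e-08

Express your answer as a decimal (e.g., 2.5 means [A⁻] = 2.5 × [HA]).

pKa = -log(3.26e-08) = 7.4868. pH = pKa + log([A⁻]/[HA]), so log([A⁻]/[HA]) = pH − pKa = 7.49 − 7.4868 = 0.0032. [A⁻]/[HA] = 10^(0.0032) = 1.01

[A⁻]/[HA] = 1.01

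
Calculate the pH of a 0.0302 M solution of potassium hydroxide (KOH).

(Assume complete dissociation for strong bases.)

[OH⁻] = 0.0302 M for strong base. pOH = -log[OH⁻] = 1.52, pH = 14 - pOH

pH = 12.48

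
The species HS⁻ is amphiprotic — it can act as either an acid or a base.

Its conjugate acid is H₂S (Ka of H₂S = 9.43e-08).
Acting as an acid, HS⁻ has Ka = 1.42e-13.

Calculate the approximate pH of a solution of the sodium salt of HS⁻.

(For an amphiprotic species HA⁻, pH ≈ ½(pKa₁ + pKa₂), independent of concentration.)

pKa₁ = -log(9.43e-08) = 7.03; pKa₂ = -log(1.42e-13) = 12.85. For an amphiprotic species, pH ≈ ½(pKa₁ + pKa₂) = ½(7.03 + 12.85) = 9.94.

pH = 9.94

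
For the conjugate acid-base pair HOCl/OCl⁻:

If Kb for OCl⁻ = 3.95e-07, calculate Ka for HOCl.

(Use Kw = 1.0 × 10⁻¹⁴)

For a conjugate pair Ka × Kb = Kw, so Ka = Kw/Kb = 1.0 × 10⁻¹⁴ / 3.95e-07 = 2.53e-08.

K_a = 2.53e-08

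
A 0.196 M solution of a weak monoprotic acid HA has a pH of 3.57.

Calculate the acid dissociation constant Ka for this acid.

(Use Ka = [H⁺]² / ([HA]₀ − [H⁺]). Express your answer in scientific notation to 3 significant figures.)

[H⁺] = 10^(−pH) = 10^(−3.57) = 2.692e-04 M. For HA ⇌ H⁺ + A⁻, Ka = [H⁺][A⁻]/[HA] = [H⁺]² / ([HA]₀ − [H⁺]) = (2.692e-04)² / (0.196 − 2.692e-04) = 3.70e-07.

K_a = 3.70e-07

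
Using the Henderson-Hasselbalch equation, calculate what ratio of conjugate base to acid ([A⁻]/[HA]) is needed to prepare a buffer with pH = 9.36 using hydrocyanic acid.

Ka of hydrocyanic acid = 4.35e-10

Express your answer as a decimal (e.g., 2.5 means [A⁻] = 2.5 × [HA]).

pKa = -log(4.35e-10) = 9.3615. pH = pKa + log([A⁻]/[HA]), so log([A⁻]/[HA]) = pH − pKa = 9.36 − 9.3615 = -0.0015. [A⁻]/[HA] = 10^(-0.0015) = 0.997

[A⁻]/[HA] = 0.997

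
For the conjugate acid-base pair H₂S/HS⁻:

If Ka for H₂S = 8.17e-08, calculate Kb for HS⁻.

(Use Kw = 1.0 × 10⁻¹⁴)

For a conjugate pair Ka × Kb = Kw, so Kb = Kw/Ka = 1.0 × 10⁻¹⁴ / 8.17e-08 = 1.22e-07.

K_b = 1.22e-07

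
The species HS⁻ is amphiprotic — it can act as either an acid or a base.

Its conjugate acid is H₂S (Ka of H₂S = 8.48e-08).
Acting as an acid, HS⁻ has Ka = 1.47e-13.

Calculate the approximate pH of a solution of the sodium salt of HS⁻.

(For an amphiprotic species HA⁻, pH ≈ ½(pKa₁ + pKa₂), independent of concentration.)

pKa₁ = -log(8.48e-08) = 7.07; pKa₂ = -log(1.47e-13) = 12.83. For an amphiprotic species, pH ≈ ½(pKa₁ + pKa₂) = ½(7.07 + 12.83) = 9.95.

pH = 9.95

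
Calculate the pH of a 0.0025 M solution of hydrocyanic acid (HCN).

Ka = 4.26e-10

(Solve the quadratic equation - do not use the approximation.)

x² + Ka×x - Ka×C = 0. Using quadratic formula: [H⁺] = 1.0318e-06

pH = 5.99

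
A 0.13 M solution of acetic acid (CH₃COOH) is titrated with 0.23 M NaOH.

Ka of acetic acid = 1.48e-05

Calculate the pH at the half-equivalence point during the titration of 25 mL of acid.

At half-equivalence [HA] = [A⁻], so Henderson-Hasselbalch gives pH = pKa = -log(1.48e-05) = 4.83.

pH = pKa = 4.83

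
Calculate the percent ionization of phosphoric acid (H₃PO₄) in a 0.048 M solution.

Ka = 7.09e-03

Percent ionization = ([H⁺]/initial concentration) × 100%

Using Ka equilibrium: x² + Ka×x - Ka×C = 0. Solving: [H⁺] = 1.5240e-02. Percent = (1.5240e-02/0.048) × 100

Percent ionization = 31.8%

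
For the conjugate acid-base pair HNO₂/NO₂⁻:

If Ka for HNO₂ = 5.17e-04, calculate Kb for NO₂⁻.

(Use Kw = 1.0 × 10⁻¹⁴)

For a conjugate pair Ka × Kb = Kw, so Kb = Kw/Ka = 1.0 × 10⁻¹⁴ / 5.17e-04 = 1.93e-11.

K_b = 1.93e-11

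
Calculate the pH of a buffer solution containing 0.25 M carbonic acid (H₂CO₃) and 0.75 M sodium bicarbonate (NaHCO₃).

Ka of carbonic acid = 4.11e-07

pKa = -log(4.11e-07) = 6.39. pH = pKa + log([A⁻]/[HA]) = 6.39 + log(0.75/0.25)

pH = 6.86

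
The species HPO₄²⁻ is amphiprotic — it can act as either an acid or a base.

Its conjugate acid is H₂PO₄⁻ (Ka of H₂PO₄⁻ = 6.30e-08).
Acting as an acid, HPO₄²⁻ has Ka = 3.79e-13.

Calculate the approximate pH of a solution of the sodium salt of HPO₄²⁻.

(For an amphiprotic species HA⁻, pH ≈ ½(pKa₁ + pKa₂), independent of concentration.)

pKa₁ = -log(6.30e-08) = 7.20; pKa₂ = -log(3.79e-13) = 12.42. For an amphiprotic species, pH ≈ ½(pKa₁ + pKa₂) = ½(7.20 + 12.42) = 9.81.

pH = 9.81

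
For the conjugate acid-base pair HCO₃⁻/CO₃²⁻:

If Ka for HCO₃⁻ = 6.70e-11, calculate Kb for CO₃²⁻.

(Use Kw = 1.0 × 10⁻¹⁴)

For a conjugate pair Ka × Kb = Kw, so Kb = Kw/Ka = 1.0 × 10⁻¹⁴ / 6.70e-11 = 1.49e-04.

K_b = 1.49e-04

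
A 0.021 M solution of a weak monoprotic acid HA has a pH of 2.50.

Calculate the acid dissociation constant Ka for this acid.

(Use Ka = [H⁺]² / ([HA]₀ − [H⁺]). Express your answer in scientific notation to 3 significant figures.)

[H⁺] = 10^(−pH) = 10^(−2.50) = 3.162e-03 M. For HA ⇌ H⁺ + A⁻, Ka = [H⁺][A⁻]/[HA] = [H⁺]² / ([HA]₀ − [H⁺]) = (3.162e-03)² / (0.021 − 3.162e-03) = 5.61e-04.

K_a = 5.61e-04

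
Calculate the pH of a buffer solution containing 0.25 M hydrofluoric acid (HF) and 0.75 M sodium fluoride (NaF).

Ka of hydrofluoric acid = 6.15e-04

pKa = -log(6.15e-04) = 3.21. pH = pKa + log([A⁻]/[HA]) = 3.21 + log(0.75/0.25)

pH = 3.69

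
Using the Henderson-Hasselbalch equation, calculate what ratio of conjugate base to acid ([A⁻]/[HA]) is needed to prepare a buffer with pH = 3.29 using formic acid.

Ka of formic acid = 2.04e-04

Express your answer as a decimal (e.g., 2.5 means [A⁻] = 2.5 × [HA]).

pKa = -log(2.04e-04) = 3.6904. pH = pKa + log([A⁻]/[HA]), so log([A⁻]/[HA]) = pH − pKa = 3.29 − 3.6904 = -0.4004. [A⁻]/[HA] = 10^(-0.4004) = 0.398

[A⁻]/[HA] = 0.398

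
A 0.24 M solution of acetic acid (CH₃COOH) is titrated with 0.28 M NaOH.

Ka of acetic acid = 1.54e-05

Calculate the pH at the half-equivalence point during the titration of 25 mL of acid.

At half-equivalence [HA] = [A⁻], so Henderson-Hasselbalch gives pH = pKa = -log(1.54e-05) = 4.81.

pH = pKa = 4.81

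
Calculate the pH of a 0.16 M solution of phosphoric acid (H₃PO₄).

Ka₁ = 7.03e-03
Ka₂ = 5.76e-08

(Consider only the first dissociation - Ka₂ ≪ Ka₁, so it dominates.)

First dissociation dominates. From Ka₁ = [H⁺][HA⁻]/[H₂A], x² + Ka₁·x − Ka₁·C = 0 with C = 0.16 M and Ka₁ = 7.03e-03. Solving: [H⁺] = (−Ka₁ + √(Ka₁² + 4·Ka₁·C)) / 2 = 3.0207e-02 M. pH = -log(3.0207e-02) = 1.52.

pH = 1.52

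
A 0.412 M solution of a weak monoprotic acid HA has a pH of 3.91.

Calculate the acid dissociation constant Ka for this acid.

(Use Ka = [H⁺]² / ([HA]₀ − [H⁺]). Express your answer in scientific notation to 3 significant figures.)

[H⁺] = 10^(−pH) = 10^(−3.91) = 1.230e-04 M. For HA ⇌ H⁺ + A⁻, Ka = [H⁺][A⁻]/[HA] = [H⁺]² / ([HA]₀ − [H⁺]) = (1.230e-04)² / (0.412 − 1.230e-04) = 3.67e-08.

K_a = 3.67e-08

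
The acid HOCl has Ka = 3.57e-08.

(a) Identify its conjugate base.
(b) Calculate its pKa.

(a) The conjugate base is formed by removing one H⁺ from HOCl, giving OCl⁻. (b) pKa = -log(Ka) = -log(3.57e-08) = 7.45.

Conjugate base: OCl⁻; pK_a = 7.45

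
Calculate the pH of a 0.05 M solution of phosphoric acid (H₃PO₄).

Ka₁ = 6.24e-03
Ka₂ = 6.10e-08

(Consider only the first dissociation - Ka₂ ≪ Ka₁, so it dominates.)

First dissociation dominates. From Ka₁ = [H⁺][HA⁻]/[H₂A], x² + Ka₁·x − Ka₁·C = 0 with C = 0.05 M and Ka₁ = 6.24e-03. Solving: [H⁺] = (−Ka₁ + √(Ka₁² + 4·Ka₁·C)) / 2 = 1.4817e-02 M. pH = -log(1.4817e-02) = 1.83.

pH = 1.83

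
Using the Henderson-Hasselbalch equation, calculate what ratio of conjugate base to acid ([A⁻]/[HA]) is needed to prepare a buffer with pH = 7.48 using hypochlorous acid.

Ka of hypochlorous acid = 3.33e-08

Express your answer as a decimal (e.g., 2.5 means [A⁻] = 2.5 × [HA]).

pKa = -log(3.33e-08) = 7.4776. pH = pKa + log([A⁻]/[HA]), so log([A⁻]/[HA]) = pH − pKa = 7.48 − 7.4776 = 0.0024. [A⁻]/[HA] = 10^(0.0024) = 1.01

[A⁻]/[HA] = 1.01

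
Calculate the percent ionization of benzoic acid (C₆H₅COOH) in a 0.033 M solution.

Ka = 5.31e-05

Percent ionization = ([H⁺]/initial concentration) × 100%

Using Ka equilibrium: x² + Ka×x - Ka×C = 0. Solving: [H⁺] = 1.2975e-03. Percent = (1.2975e-03/0.033) × 100

Percent ionization = 3.93%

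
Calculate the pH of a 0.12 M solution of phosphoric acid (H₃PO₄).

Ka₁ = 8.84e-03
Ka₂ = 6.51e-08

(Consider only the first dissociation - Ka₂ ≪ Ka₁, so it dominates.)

First dissociation dominates. From Ka₁ = [H⁺][HA⁻]/[H₂A], x² + Ka₁·x − Ka₁·C = 0 with C = 0.12 M and Ka₁ = 8.84e-03. Solving: [H⁺] = (−Ka₁ + √(Ka₁² + 4·Ka₁·C)) / 2 = 2.8448e-02 M. pH = -log(2.8448e-02) = 1.55.

pH = 1.55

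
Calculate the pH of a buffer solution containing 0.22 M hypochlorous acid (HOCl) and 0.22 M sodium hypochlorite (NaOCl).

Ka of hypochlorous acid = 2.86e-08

pKa = -log(2.86e-08) = 7.54. pH = pKa + log([A⁻]/[HA]) = 7.54 + log(0.22/0.22)

pH = 7.54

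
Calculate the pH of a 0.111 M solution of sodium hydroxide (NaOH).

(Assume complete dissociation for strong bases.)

[OH⁻] = 0.111 M for strong base. pOH = -log[OH⁻] = 0.95, pH = 14 - pOH

pH = 13.05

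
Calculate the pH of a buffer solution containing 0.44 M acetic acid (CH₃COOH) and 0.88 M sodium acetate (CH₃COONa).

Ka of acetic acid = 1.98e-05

pKa = -log(1.98e-05) = 4.70. pH = pKa + log([A⁻]/[HA]) = 4.70 + log(0.88/0.44)

pH = 5.00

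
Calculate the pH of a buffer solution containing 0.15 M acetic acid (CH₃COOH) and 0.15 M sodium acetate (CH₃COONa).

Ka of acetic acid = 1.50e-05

pKa = -log(1.50e-05) = 4.82. pH = pKa + log([A⁻]/[HA]) = 4.82 + log(0.15/0.15)

pH = 4.82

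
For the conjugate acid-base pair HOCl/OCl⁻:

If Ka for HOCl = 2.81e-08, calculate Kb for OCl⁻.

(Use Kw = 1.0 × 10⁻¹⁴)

For a conjugate pair Ka × Kb = Kw, so Kb = Kw/Ka = 1.0 × 10⁻¹⁴ / 2.81e-08 = 3.56e-07.

K_b = 3.56e-07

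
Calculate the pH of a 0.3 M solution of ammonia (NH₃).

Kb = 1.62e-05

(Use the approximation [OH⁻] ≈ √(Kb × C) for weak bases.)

[OH⁻] = √(Kb × C) = √(1.62e-05 × 0.3) = 2.2045e-03. pOH = 2.66, pH = 14 - pOH

pH = 11.34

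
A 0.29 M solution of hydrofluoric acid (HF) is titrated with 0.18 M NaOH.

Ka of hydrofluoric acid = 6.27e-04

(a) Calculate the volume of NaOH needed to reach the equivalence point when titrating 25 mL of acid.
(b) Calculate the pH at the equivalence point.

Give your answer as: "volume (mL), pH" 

moles acid = 0.29 × 25/1000 = 0.00725 mol; V_base = moles/0.18 × 1000 = 40.3 mL. At equivalence only the conjugate base is present: [A⁻] = 0.00725/0.065 = 1.1106e-01 M. Kb = Kw/Ka = 1.59e-11; [OH⁻] = √(Kb × [A⁻]) = 1.3309e-06; pOH = 5.88; pH = 14 - pOH = 8.12.

V = 40.3 mL, pH = 8.12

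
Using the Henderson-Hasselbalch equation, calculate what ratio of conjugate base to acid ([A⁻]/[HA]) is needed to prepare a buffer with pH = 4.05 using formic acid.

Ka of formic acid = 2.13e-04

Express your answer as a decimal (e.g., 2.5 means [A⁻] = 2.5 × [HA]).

pKa = -log(2.13e-04) = 3.6716. pH = pKa + log([A⁻]/[HA]), so log([A⁻]/[HA]) = pH − pKa = 4.05 − 3.6716 = 0.3784. [A⁻]/[HA] = 10^(0.3784) = 2.39

[A⁻]/[HA] = 2.39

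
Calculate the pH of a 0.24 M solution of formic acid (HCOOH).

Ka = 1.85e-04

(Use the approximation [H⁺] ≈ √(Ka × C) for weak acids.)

[H⁺] = √(Ka × C) = √(1.85e-04 × 0.24) = 6.6633e-03. pH = -log(6.6633e-03)

pH = 2.18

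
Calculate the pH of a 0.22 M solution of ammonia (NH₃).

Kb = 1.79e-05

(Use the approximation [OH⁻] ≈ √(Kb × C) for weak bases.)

[OH⁻] = √(Kb × C) = √(1.79e-05 × 0.22) = 1.9844e-03. pOH = 2.70, pH = 14 - pOH

pH = 11.30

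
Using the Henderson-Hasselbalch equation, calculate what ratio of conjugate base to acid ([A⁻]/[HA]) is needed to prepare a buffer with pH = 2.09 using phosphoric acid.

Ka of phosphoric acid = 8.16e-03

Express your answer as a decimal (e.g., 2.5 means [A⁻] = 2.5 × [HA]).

pKa = -log(8.16e-03) = 2.0883. pH = pKa + log([A⁻]/[HA]), so log([A⁻]/[HA]) = pH − pKa = 2.09 − 2.0883 = 0.0017. [A⁻]/[HA] = 10^(0.0017) = 1.00

[A⁻]/[HA] = 1.00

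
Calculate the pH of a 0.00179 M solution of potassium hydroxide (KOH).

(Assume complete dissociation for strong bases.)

[OH⁻] = 0.00179 M for strong base. pOH = -log[OH⁻] = 2.75, pH = 14 - pOH

pH = 11.25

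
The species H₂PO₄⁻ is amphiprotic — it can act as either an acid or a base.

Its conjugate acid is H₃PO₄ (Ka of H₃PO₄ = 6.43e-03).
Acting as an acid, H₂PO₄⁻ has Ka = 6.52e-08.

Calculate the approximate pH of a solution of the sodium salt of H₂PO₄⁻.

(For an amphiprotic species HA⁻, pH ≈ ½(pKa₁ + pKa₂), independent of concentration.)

pKa₁ = -log(6.43e-03) = 2.19; pKa₂ = -log(6.52e-08) = 7.19. For an amphiprotic species, pH ≈ ½(pKa₁ + pKa₂) = ½(2.19 + 7.19) = 4.69.

pH = 4.69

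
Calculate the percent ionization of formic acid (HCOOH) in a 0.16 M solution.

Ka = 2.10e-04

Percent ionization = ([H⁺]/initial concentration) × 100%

Using Ka equilibrium: x² + Ka×x - Ka×C = 0. Solving: [H⁺] = 5.6925e-03. Percent = (5.6925e-03/0.16) × 100

Percent ionization = 3.56%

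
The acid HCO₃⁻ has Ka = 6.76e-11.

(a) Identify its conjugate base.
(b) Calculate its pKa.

(a) The conjugate base is formed by removing one H⁺ from HCO₃⁻, giving CO₃²⁻. (b) pKa = -log(Ka) = -log(6.76e-11) = 10.17.

Conjugate base: CO₃²⁻; pK_a = 10.17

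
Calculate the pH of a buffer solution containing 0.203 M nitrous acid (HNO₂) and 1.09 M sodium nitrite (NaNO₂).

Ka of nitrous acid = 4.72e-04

pKa = -log(4.72e-04) = 3.33. pH = pKa + log([A⁻]/[HA]) = 3.33 + log(1.09/0.203)

pH = 4.06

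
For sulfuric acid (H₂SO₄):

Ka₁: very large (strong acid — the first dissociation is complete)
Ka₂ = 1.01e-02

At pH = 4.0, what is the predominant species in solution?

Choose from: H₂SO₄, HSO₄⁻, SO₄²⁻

The first dissociation is complete, so H₂SO₄ itself is never the predominant species in water; pKa₂ = -log(1.01e-02) = 2.00. For a polyprotic acid the predominant species crosses at each pKa: below pKa_n the protonated form dominates, above it the deprotonated form does. At pH = 4.0, the predominant species is SO₄²⁻.

SO₄²⁻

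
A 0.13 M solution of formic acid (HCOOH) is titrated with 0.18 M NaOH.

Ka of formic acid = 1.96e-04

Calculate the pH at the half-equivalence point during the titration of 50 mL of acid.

At half-equivalence [HA] = [A⁻], so Henderson-Hasselbalch gives pH = pKa = -log(1.96e-04) = 3.71.

pH = pKa = 3.71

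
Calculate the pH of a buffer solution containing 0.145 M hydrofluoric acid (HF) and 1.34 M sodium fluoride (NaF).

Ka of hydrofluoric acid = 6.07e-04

pKa = -log(6.07e-04) = 3.22. pH = pKa + log([A⁻]/[HA]) = 3.22 + log(1.34/0.145)

pH = 4.18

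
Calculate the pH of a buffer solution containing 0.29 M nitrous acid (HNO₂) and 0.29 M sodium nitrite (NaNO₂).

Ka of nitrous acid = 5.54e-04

pKa = -log(5.54e-04) = 3.26. pH = pKa + log([A⁻]/[HA]) = 3.26 + log(0.29/0.29)

pH = 3.26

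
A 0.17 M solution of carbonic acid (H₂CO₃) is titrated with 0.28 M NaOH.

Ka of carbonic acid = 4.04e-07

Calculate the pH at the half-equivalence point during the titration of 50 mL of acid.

At half-equivalence [HA] = [A⁻], so Henderson-Hasselbalch gives pH = pKa = -log(4.04e-07) = 6.39.

pH = pKa = 6.39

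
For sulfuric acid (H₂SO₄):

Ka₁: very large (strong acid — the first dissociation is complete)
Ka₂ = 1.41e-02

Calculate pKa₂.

pKa₂ = -log(Ka₂) = -log(1.41e-02) = 1.85.

pK_{a2} = 1.85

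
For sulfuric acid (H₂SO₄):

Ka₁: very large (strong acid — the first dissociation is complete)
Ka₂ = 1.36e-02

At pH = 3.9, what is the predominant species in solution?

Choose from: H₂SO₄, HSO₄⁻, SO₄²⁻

The first dissociation is complete, so H₂SO₄ itself is never the predominant species in water; pKa₂ = -log(1.36e-02) = 1.87. For a polyprotic acid the predominant species crosses at each pKa: below pKa_n the protonated form dominates, above it the deprotonated form does. At pH = 3.9, the predominant species is SO₄²⁻.

SO₄²⁻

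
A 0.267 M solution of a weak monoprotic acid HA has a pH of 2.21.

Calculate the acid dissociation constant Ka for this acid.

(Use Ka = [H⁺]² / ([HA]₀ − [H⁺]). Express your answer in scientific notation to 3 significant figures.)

[H⁺] = 10^(−pH) = 10^(−2.21) = 6.166e-03 M. For HA ⇌ H⁺ + A⁻, Ka = [H⁺][A⁻]/[HA] = [H⁺]² / ([HA]₀ − [H⁺]) = (6.166e-03)² / (0.267 − 6.166e-03) = 1.46e-04.

K_a = 1.46e-04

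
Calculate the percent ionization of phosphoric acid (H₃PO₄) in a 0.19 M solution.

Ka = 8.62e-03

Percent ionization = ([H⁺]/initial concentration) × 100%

Using Ka equilibrium: x² + Ka×x - Ka×C = 0. Solving: [H⁺] = 3.6389e-02. Percent = (3.6389e-02/0.19) × 100

Percent ionization = 19.2%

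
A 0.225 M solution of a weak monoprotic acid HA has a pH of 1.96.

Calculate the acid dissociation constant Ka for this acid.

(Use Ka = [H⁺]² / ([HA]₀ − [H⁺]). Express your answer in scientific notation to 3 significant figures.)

[H⁺] = 10^(−pH) = 10^(−1.96) = 1.096e-02 M. For HA ⇌ H⁺ + A⁻, Ka = [H⁺][A⁻]/[HA] = [H⁺]² / ([HA]₀ − [H⁺]) = (1.096e-02)² / (0.225 − 1.096e-02) = 5.62e-04.

K_a = 5.62e-04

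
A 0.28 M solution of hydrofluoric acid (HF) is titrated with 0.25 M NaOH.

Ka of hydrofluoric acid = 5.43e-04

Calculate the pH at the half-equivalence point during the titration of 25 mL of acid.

At half-equivalence [HA] = [A⁻], so Henderson-Hasselbalch gives pH = pKa = -log(5.43e-04) = 3.27.

pH = pKa = 3.27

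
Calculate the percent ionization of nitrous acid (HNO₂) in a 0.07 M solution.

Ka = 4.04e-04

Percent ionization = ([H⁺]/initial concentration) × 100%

Using Ka equilibrium: x² + Ka×x - Ka×C = 0. Solving: [H⁺] = 5.1197e-03. Percent = (5.1197e-03/0.07) × 100

Percent ionization = 7.31%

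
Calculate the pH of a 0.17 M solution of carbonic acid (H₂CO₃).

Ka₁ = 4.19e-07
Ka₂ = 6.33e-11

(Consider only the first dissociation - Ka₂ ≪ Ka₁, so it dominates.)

First dissociation dominates. From Ka₁ = [H⁺][HA⁻]/[H₂A], x² + Ka₁·x − Ka₁·C = 0 with C = 0.17 M and Ka₁ = 4.19e-07. Solving: [H⁺] = (−Ka₁ + √(Ka₁² + 4·Ka₁·C)) / 2 = 2.6668e-04 M. pH = -log(2.6668e-04) = 3.57.

pH = 3.57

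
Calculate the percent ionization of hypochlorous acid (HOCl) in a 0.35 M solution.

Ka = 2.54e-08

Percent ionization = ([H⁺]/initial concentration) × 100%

Using Ka equilibrium: x² + Ka×x - Ka×C = 0. Solving: [H⁺] = 9.4274e-05. Percent = (9.4274e-05/0.35) × 100

Percent ionization = 0.0269%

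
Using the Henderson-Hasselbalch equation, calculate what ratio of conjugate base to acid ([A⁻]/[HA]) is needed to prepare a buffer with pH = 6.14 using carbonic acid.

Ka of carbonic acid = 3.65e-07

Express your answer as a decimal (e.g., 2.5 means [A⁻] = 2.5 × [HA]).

pKa = -log(3.65e-07) = 6.4377. pH = pKa + log([A⁻]/[HA]), so log([A⁻]/[HA]) = pH − pKa = 6.14 − 6.4377 = -0.2977. [A⁻]/[HA] = 10^(-0.2977) = 0.504

[A⁻]/[HA] = 0.504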